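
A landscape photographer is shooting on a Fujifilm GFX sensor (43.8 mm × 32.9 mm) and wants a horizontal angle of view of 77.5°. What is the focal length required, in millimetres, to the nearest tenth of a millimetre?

27.3 mm

From α = 2·arctan(w/2f) we get f = w / (2·tan(α/2)).
With w = 43.8 mm and α/2 = 38.75°, tan(α/2) ≈ 0.80258, so f ≈ 43.8 / 1.60517 ≈ 27.2868 mm.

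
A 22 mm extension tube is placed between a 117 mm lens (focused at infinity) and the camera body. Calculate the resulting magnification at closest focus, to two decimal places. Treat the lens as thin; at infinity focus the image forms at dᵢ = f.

The tube moves the image plane from f to f + e, so dᵢ = 117 + 22 = 139 mm. Focus is achieved when 1/f = 1/dₒ + 1/dᵢ, giving dₒ = 1/(1/f − 1/(f+e)).
Magnification m = dᵢ/dₒ = (f+e)·(1/f − 1/(f+e)) = e/f = 22/117 ≈ 0.1880.

0.19×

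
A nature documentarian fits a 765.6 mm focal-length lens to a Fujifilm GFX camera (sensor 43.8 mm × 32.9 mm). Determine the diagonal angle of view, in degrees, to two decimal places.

Sensor diagonal = √(43.8² + 32.9²) = √3000.8500 ≈ 54.7800 mm.
Angle of view α = 2·arctan(d/2f) with d = 54.7800 mm and f = 765.6 mm.
d/2f = 0.03578; arctan(0.03578) ≈ 2.0489°, so α ≈ 4.0979°.

4.10°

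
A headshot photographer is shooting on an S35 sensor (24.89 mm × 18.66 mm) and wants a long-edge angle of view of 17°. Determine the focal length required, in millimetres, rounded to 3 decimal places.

From α = 2·arctan(w/2f) we get f = w / (2·tan(α/2)).
With w = 24.89 mm and α/2 = 8.5°, tan(α/2) ≈ 0.14945, so f ≈ 24.89 / 0.29890 ≈ 83.2714 mm.

83.271 mm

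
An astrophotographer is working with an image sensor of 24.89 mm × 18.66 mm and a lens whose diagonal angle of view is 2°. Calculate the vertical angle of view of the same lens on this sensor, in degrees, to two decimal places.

Sensor diagonal = √(24.89² + 18.66²) = √967.7077 ≈ 31.1080 mm.
From the diagonal AOV: f = 31.1080 / (2·tan(1°)) = 31.1080 / 0.03491 ≈ 891.0881 mm.
Vertical AOV = 2·arctan(18.66 / (2 × 891.0881)) = 2·arctan(0.01047) ≈ 1.1998°.

1.20°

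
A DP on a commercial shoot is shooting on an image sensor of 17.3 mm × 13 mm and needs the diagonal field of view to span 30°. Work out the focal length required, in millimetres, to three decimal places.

Sensor diagonal = √(17.3² + 13²) = √468.2900 ≈ 21.6400 mm.
From α = 2·arctan(d/2f) we get f = d / (2·tan(α/2)).
With d = 21.6400 mm and α/2 = 15°, tan(α/2) ≈ 0.26795, so f ≈ 21.6400 / 0.53590 ≈ 40.3808 mm.

40.381 mm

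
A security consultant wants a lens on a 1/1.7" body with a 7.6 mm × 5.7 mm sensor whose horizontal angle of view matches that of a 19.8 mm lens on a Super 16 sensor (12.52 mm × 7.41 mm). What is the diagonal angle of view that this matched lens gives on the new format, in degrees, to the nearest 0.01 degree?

43.13°

Equal horizontal AOV ⇒ f₂ = f₁ · 7.6/12.52 = 19.8 × 0.60703 ≈ 12.0192 mm.
Sensor diagonal = √(7.6² + 5.7²) = √90.2500 ≈ 9.5000 mm.
Diagonal AOV on the new format = 2·arctan(9.5000 / (2 × 12.0192)) = 2·arctan(0.39520) ≈ 43.1281°.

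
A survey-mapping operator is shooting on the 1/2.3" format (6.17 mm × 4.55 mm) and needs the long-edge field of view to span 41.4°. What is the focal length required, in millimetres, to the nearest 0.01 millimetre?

From α = 2·arctan(w/2f) we get f = w / (2·tan(α/2)).
With w = 6.17 mm and α/2 = 20.7°, tan(α/2) ≈ 0.37787, so f ≈ 6.17 / 0.75574 ≈ 8.1642 mm.

8.16 mm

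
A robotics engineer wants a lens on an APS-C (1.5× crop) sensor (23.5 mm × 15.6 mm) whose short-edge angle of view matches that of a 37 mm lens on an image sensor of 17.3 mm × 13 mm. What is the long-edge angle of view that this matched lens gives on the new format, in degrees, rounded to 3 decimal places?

29.646°

Equal short-edge AOV ⇒ f₂ = f₁ · 15.6/13 = 37 × 1.20000 ≈ 44.4000 mm.
Long-edge AOV on the new format = 2·arctan(23.5 / (2 × 44.4000)) = 2·arctan(0.26464) ≈ 29.6459°.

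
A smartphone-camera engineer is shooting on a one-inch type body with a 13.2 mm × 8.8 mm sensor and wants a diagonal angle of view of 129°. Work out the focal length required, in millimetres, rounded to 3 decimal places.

3.783 mm

Sensor diagonal = √(13.2² + 8.8²) = √251.6800 ≈ 15.8644 mm.
From α = 2·arctan(d/2f) we get f = d / (2·tan(α/2)).
With d = 15.8644 mm and α/2 = 64.5°, tan(α/2) ≈ 2.09654, so f ≈ 15.8644 / 4.19309 ≈ 3.7835 mm.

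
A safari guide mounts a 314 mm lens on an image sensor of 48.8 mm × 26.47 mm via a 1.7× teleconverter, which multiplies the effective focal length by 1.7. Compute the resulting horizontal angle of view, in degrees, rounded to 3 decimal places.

5.234°

Effective focal length f = 314 × 1.7 = 533.8 mm.
α = 2·arctan(48.8 / (2 × 533.8)) = 2·arctan(0.04571) ≈ 5.2343°.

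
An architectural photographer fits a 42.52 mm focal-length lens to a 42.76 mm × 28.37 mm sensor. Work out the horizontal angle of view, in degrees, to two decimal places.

53.39°

Angle of view α = 2·arctan(w/2f) with w = 42.76 mm and f = 42.52 mm.
w/2f = 0.50282; arctan(0.50282) ≈ 26.6943°, so α ≈ 53.3885°.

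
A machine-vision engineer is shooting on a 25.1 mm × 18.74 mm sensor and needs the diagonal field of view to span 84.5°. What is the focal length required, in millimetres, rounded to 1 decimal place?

Sensor diagonal = √(25.1² + 18.74²) = √981.1976 ≈ 31.3241 mm.
From α = 2·arctan(d/2f) we get f = d / (2·tan(α/2)).
With d = 31.3241 mm and α/2 = 42.25°, tan(α/2) ≈ 0.90834, so f ≈ 31.3241 / 1.81667 ≈ 17.2426 mm.

17.2 mm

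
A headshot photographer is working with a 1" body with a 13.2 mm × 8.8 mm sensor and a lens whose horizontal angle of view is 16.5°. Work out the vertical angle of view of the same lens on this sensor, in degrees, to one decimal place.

11.0°

From the horizontal AOV: f = 13.2 / (2·tan(8.25°)) = 13.2 / 0.28999 ≈ 45.5194 mm.
Vertical AOV = 2·arctan(8.8 / (2 × 45.5194)) = 2·arctan(0.09666) ≈ 11.0424°.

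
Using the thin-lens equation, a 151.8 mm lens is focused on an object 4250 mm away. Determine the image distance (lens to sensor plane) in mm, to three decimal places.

157.423 mm

1/dᵢ = 1/f − 1/dₒ = 1/151.8 − 1/4250 = 0.0063523 mm⁻¹.
dᵢ = 1/0.0063523 ≈ 157.4228 mm.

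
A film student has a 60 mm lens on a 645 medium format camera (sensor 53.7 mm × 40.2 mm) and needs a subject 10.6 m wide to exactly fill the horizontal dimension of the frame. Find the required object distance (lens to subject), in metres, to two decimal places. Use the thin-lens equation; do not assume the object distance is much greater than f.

11.90 m

W: 10.6 m = 10600 mm.
Magnification m = w/W = dᵢ/dₒ; combined with 1/f = 1/dₒ + 1/dᵢ this gives dₒ = f·(1 + W/w).
dₒ = 60 mm × (1 + 10600/53.7) = 60 × 198.3929 ≈ 11903.575 mm = 11.9036 m.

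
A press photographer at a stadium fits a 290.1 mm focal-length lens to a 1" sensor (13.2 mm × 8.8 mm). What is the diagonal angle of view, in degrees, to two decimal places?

3.13°

Sensor diagonal = √(13.2² + 8.8²) = √251.6800 ≈ 15.8644 mm.
Angle of view α = 2·arctan(d/2f) with d = 15.8644 mm and f = 290.1 mm.
d/2f = 0.02734; arctan(0.02734) ≈ 1.5662°, so α ≈ 3.1325°.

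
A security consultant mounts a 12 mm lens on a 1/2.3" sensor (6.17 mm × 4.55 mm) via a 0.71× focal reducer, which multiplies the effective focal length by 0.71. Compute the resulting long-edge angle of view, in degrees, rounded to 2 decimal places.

Effective focal length f = 12 × 0.71 = 8.52 mm.
α = 2·arctan(6.17 / (2 × 8.52)) = 2·arctan(0.36209) ≈ 39.8095°.

39.81°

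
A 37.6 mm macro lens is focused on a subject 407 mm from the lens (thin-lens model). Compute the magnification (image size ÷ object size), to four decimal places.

0.1018×

Thin lens: 1/f = 1/dₒ + 1/dᵢ → 1/dᵢ = 1/37.6 − 1/407 = 0.0241387 mm⁻¹, so dᵢ ≈ 41.4272 mm.
Magnification m = dᵢ/dₒ = 41.4272/407 ≈ 0.10179.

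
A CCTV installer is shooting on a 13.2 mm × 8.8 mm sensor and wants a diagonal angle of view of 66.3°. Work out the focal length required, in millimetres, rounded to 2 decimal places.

Sensor diagonal = √(13.2² + 8.8²) = √251.6800 ≈ 15.8644 mm.
From α = 2·arctan(d/2f) we get f = d / (2·tan(α/2)).
With d = 15.8644 mm and α/2 = 33.15°, tan(α/2) ≈ 0.65314, so f ≈ 15.8644 / 1.30627 ≈ 12.1448 mm.

12.14 mm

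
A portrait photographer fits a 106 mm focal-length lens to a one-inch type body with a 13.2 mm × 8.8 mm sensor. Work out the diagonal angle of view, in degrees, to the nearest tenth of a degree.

Sensor diagonal = √(13.2² + 8.8²) = √251.6800 ≈ 15.8644 mm.
Angle of view α = 2·arctan(d/2f) with d = 15.8644 mm and f = 106 mm.
d/2f = 0.07483; arctan(0.07483) ≈ 4.2796°, so α ≈ 8.5592°.

8.6°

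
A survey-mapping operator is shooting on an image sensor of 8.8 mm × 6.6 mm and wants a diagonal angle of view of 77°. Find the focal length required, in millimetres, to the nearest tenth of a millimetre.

Sensor diagonal = √(8.8² + 6.6²) = √121.0000 ≈ 11.0000 mm.
From α = 2·arctan(d/2f) we get f = d / (2·tan(α/2)).
With d = 11.0000 mm and α/2 = 38.5°, tan(α/2) ≈ 0.79544, so f ≈ 11.0000 / 1.59087 ≈ 6.9144 mm.

6.9 mm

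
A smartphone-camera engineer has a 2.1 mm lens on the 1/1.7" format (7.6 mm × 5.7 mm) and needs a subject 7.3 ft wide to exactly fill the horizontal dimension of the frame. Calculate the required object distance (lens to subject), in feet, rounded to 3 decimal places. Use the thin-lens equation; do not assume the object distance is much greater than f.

2.024 ft

W: 7.3 ft × 304.8 mm/ft = 2225.04 mm.
Magnification m = w/W = dᵢ/dₒ; combined with 1/f = 1/dₒ + 1/dᵢ this gives dₒ = f·(1 + W/w).
dₒ = 2.1 mm × (1 + 2225.04/7.6) = 2.1 × 293.7684 ≈ 616.914 mm = 616.914/304.8 ft = 2.024 ft.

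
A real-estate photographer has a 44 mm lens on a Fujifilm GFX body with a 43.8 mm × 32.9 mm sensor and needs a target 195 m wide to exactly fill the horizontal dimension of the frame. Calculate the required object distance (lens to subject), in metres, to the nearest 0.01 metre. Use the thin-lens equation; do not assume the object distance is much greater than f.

W: 195 m = 195000 mm.
Magnification m = w/W = dᵢ/dₒ; combined with 1/f = 1/dₒ + 1/dᵢ this gives dₒ = f·(1 + W/w).
dₒ = 44 mm × (1 + 195000/43.8) = 44 × 4453.0548 ≈ 195934.411 mm = 195.934 m.

195.93 m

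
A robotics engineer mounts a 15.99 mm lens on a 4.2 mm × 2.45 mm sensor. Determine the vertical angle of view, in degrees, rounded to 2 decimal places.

8.76°

Angle of view α = 2·arctan(h/2f) with h = 2.45 mm and f = 15.99 mm.
h/2f = 0.07661; arctan(0.07661) ≈ 4.3809°, so α ≈ 8.7618°.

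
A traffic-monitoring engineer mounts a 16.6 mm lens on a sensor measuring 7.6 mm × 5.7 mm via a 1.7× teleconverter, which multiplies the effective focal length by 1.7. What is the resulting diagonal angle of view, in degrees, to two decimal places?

19.11°

Effective focal length f = 16.6 × 1.7 = 28.22 mm.
Sensor diagonal = √(7.6² + 5.7²) = √90.2500 ≈ 9.5000 mm.
α = 2·arctan(9.500 / (2 × 28.22)) = 2·arctan(0.16832) ≈ 19.1090°.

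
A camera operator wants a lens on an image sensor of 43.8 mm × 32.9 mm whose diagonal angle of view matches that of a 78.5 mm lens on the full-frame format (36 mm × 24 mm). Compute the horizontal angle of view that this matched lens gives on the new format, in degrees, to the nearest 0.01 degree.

Sensor diagonal = √(36² + 24²) = √1872.0000 ≈ 43.2666 mm.
Sensor diagonal = √(43.8² + 32.9²) = √3000.8500 ≈ 54.7800 mm.
Equal diagonal AOV ⇒ f₂ = f₁ · 54.7800/43.2666 = 78.5 × 1.26610 ≈ 99.3891 mm.
Horizontal AOV on the new format = 2·arctan(43.8 / (2 × 99.3891)) = 2·arctan(0.22035) ≈ 24.8527°.

24.85°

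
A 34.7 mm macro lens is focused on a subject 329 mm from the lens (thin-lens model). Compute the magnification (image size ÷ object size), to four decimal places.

Thin lens: 1/f = 1/dₒ + 1/dᵢ → 1/dᵢ = 1/34.7 − 1/329 = 0.0257789 mm⁻¹, so dᵢ ≈ 38.7914 mm.
Magnification m = dᵢ/dₒ = 38.7914/329 ≈ 0.11791.

0.1179×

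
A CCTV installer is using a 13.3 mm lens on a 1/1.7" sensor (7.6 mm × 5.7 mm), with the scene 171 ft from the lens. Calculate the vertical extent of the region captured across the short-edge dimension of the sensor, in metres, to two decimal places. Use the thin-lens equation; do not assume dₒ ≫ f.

22.33 m

dₒ: 171 ft × 304.8 mm/ft = 52120.80 mm.
Similar triangles through the lens centre give W/dₒ = h/dᵢ; with 1/f = 1/dₒ + 1/dᵢ this gives W = h·(dₒ − f)/f.
W = 5.7 mm × (52120.8 − 13.3) / 13.3 = 5.7 × 3917.8570 ≈ 22331.785 mm = 22.3318 m.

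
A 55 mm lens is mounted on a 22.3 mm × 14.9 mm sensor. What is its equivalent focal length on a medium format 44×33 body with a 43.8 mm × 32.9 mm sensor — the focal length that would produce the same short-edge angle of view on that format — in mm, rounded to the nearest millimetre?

Equal angle of view means equal height/f ratio, so f₂ = f₁ · (height₂/height₁) = 55 × 32.9/14.9.
f₂ = 55 × 2.20805 ≈ 121.443 mm.

121 mm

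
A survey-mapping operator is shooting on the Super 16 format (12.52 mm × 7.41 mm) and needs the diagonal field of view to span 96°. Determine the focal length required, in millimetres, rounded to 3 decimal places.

6.550 mm

Sensor diagonal = √(12.52² + 7.41²) = √211.6585 ≈ 14.5485 mm.
From α = 2·arctan(d/2f) we get f = d / (2·tan(α/2)).
With d = 14.5485 mm and α/2 = 48°, tan(α/2) ≈ 1.11061, so f ≈ 14.5485 / 2.22123 ≈ 6.5498 mm.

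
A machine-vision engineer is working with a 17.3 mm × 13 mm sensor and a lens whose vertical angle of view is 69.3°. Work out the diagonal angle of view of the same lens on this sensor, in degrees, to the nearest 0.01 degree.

From the vertical AOV: f = 13 / (2·tan(34.65°)) = 13 / 1.38229 ≈ 9.4047 mm.
Sensor diagonal = √(17.3² + 13²) = √468.2900 ≈ 21.6400 mm.
Diagonal AOV = 2·arctan(21.6400 / (2 × 9.4047)) = 2·arctan(1.15049) ≈ 98.0058°.

98.01°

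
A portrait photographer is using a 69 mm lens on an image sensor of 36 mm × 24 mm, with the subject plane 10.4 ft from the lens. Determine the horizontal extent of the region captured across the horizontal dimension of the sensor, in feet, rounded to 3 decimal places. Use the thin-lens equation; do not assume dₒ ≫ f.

dₒ: 10.4 ft × 304.8 mm/ft = 3169.92 mm.
Similar triangles through the lens centre give W/dₒ = w/dᵢ; with 1/f = 1/dₒ + 1/dᵢ this gives W = w·(dₒ − f)/f.
W = 36 mm × (3169.92 − 69) / 69 = 36 × 44.9409 ≈ 1617.871 mm = 1617.871/304.8 ft = 5.30798 ft.

5.308 ft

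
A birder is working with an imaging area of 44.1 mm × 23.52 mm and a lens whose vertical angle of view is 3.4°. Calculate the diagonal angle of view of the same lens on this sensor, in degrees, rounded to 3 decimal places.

From the vertical AOV: f = 23.52 / (2·tan(1.7°)) = 23.52 / 0.05936 ≈ 396.2357 mm.
Sensor diagonal = √(44.1² + 23.52²) = √2498.0004 ≈ 49.9800 mm.
Diagonal AOV = 2·arctan(49.9800 / (2 × 396.2357)) = 2·arctan(0.06307) ≈ 7.2176°.

7.218°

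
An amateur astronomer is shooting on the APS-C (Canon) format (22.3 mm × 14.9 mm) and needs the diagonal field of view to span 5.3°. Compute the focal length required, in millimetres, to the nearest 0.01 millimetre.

Sensor diagonal = √(22.3² + 14.9²) = √719.3000 ≈ 26.8198 mm.
From α = 2·arctan(d/2f) we get f = d / (2·tan(α/2)).
With d = 26.8198 mm and α/2 = 2.65°, tan(α/2) ≈ 0.04628, so f ≈ 26.8198 / 0.09257 ≈ 289.7290 mm.

289.73 mm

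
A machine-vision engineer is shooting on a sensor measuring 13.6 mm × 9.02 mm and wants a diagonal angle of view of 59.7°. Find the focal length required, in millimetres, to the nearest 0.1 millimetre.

Sensor diagonal = √(13.6² + 9.02²) = √266.3204 ≈ 16.3193 mm.
From α = 2·arctan(d/2f) we get f = d / (2·tan(α/2)).
With d = 16.3193 mm and α/2 = 29.85°, tan(α/2) ≈ 0.57386, so f ≈ 16.3193 / 1.14773 ≈ 14.2188 mm.

14.2 mm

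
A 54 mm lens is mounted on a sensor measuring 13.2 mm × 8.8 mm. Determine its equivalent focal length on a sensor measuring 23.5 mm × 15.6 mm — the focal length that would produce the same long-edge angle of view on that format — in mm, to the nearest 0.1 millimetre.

Equal angle of view means equal width/f ratio, so f₂ = f₁ · (width₂/width₁) = 54 × 23.5/13.2.
f₂ = 54 × 1.78030 ≈ 96.136 mm.

96.1 mm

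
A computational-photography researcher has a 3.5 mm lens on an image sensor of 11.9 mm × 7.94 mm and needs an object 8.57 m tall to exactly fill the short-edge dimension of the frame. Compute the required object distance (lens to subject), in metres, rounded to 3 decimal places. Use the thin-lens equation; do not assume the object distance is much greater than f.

3.781 m

W: 8.57 m = 8570 mm.
Magnification m = h/W = dᵢ/dₒ; combined with 1/f = 1/dₒ + 1/dᵢ this gives dₒ = f·(1 + W/h).
dₒ = 3.5 mm × (1 + 8570/7.94) = 3.5 × 1080.3451 ≈ 3781.208 mm = 3.78121 m.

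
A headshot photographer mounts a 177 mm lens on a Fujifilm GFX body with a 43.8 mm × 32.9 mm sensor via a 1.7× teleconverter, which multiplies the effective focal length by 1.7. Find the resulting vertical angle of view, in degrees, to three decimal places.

Effective focal length f = 177 × 1.7 = 300.9 mm.
α = 2·arctan(32.9 / (2 × 300.9)) = 2·arctan(0.05467) ≈ 6.2584°.

6.258°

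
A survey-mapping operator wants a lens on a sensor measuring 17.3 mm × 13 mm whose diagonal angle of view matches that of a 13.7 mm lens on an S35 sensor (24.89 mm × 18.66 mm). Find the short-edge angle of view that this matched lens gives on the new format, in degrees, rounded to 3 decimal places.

Sensor diagonal = √(24.89² + 18.66²) = √967.7077 ≈ 31.1080 mm.
Sensor diagonal = √(17.3² + 13²) = √468.2900 ≈ 21.6400 mm.
Equal diagonal AOV ⇒ f₂ = f₁ · 21.6400/31.1080 = 13.7 × 0.69564 ≈ 9.5303 mm.
Short-edge AOV on the new format = 2·arctan(13 / (2 × 9.5303)) = 2·arctan(0.68204) ≈ 68.5908°.

68.591°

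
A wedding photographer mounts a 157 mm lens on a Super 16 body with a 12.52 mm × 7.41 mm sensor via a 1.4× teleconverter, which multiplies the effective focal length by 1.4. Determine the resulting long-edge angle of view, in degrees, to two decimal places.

3.26°

Effective focal length f = 157 × 1.4 = 219.8 mm.
α = 2·arctan(12.52 / (2 × 219.8)) = 2·arctan(0.02848) ≈ 3.2627°.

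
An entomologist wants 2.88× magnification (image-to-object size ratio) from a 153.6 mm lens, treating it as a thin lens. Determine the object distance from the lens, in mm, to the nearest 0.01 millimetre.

206.93 mm

With m = dᵢ/dₒ and 1/f = 1/dₒ + 1/dᵢ, substituting dᵢ = m·dₒ gives 1/f = (1 + 1/m)/dₒ, hence dₒ = f·(1 + 1/m).
dₒ = 153.6 × (1 + 1/2.88) = 153.6 × 1.34722 ≈ 206.933 mm.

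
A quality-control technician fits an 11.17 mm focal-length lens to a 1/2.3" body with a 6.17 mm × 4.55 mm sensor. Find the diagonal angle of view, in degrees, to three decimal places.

37.881°

Sensor diagonal = √(6.17² + 4.55²) = √58.7714 ≈ 7.6663 mm.
Angle of view α = 2·arctan(d/2f) with d = 7.6663 mm and f = 11.17 mm.
d/2f = 0.34316; arctan(0.34316) ≈ 18.9403°, so α ≈ 37.8806°.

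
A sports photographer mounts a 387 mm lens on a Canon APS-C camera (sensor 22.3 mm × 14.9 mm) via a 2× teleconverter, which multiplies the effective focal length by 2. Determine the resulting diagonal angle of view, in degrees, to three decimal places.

Effective focal length f = 387 × 2 = 774 mm.
Sensor diagonal = √(22.3² + 14.9²) = √719.3000 ≈ 26.8198 mm.
α = 2·arctan(26.820 / (2 × 774)) = 2·arctan(0.01733) ≈ 1.9851°.

1.985°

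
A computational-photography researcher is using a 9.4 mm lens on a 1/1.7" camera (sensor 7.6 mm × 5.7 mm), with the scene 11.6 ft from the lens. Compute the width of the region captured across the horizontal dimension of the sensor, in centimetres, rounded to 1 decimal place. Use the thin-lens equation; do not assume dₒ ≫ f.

dₒ: 11.6 ft × 304.8 mm/ft = 3535.68 mm.
Similar triangles through the lens centre give W/dₒ = w/dᵢ; with 1/f = 1/dₒ + 1/dᵢ this gives W = w·(dₒ − f)/f.
W = 7.6 mm × (3535.68 − 9.4) / 9.4 = 7.6 × 375.1362 ≈ 2851.035 mm = 285.103 cm.

285.1 cm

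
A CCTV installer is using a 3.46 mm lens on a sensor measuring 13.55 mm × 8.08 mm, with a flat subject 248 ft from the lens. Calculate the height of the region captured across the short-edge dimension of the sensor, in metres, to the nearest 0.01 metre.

dₒ: 248 ft × 304.8 mm/ft = 75590.40 mm.
Similar triangles through the lens centre give W/dₒ = h/dᵢ; with 1/f = 1/dₒ + 1/dᵢ this gives W = h·(dₒ − f)/f.
W = 8.08 mm × (75590.4 − 3.46) / 3.46 = 8.08 × 21845.9357 ≈ 176515.161 mm = 176.515 m.

176.52 m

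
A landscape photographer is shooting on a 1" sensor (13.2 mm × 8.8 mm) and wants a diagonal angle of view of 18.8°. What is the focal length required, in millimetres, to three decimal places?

47.915 mm

Sensor diagonal = √(13.2² + 8.8²) = √251.6800 ≈ 15.8644 mm.
From α = 2·arctan(d/2f) we get f = d / (2·tan(α/2)).
With d = 15.8644 mm and α/2 = 9.4°, tan(α/2) ≈ 0.16555, so f ≈ 15.8644 / 0.33110 ≈ 47.9146 mm.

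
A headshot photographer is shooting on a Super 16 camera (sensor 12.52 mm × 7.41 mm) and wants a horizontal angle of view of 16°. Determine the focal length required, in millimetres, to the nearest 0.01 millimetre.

44.54 mm

From α = 2·arctan(w/2f) we get f = w / (2·tan(α/2)).
With w = 12.52 mm and α/2 = 8°, tan(α/2) ≈ 0.14054, so f ≈ 12.52 / 0.28108 ≈ 44.5422 mm.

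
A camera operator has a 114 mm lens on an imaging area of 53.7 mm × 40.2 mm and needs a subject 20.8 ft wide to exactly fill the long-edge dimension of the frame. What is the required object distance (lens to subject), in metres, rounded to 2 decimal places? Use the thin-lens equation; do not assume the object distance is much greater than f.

13.57 m

W: 20.8 ft × 304.8 mm/ft = 6339.84 mm.
Magnification m = w/W = dᵢ/dₒ; combined with 1/f = 1/dₒ + 1/dᵢ this gives dₒ = f·(1 + W/w).
dₒ = 114 mm × (1 + 6339.84/53.7) = 114 × 119.0603 ≈ 13572.878 mm = 13.5729 m.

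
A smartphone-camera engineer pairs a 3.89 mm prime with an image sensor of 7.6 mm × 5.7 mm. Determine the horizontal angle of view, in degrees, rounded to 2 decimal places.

Angle of view α = 2·arctan(w/2f) with w = 7.6 mm and f = 3.89 mm.
w/2f = 0.97686; arctan(0.97686) ≈ 44.3295°, so α ≈ 88.6589°.

88.66°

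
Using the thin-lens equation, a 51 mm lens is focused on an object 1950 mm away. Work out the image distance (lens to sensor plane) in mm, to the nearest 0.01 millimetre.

52.37 mm

1/dᵢ = 1/f − 1/dₒ = 1/51 − 1/1950 = 0.0190950 mm⁻¹.
dᵢ = 1/0.0190950 ≈ 52.3697 mm.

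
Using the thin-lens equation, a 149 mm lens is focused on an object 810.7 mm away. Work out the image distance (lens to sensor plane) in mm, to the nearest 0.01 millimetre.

1/dᵢ = 1/f − 1/dₒ = 1/149 − 1/810.7 = 0.0054779 mm⁻¹.
dᵢ = 1/0.0054779 ≈ 182.5515 mm.

182.55 mm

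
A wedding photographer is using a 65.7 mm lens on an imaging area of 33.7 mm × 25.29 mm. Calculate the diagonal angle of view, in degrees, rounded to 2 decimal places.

Sensor diagonal = √(33.7² + 25.29²) = √1775.2741 ≈ 42.1340 mm.
Angle of view α = 2·arctan(d/2f) with d = 42.1340 mm and f = 65.7 mm.
d/2f = 0.32065; arctan(0.32065) ≈ 17.7787°, so α ≈ 35.5574°.

35.56°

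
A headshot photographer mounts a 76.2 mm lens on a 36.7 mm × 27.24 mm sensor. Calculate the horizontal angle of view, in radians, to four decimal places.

Angle of view α = 2·arctan(w/2f) with w = 36.7 mm and f = 76.2 mm.
w/2f = 0.24081; arctan(0.24081) ≈ 0.2363 rad, so α ≈ 0.4726 rad.

0.4726 rad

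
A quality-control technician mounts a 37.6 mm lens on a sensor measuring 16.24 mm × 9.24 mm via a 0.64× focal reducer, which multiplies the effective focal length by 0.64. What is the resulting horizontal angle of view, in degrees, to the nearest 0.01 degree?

37.29°

Effective focal length f = 37.6 × 0.64 = 24.064 mm.
α = 2·arctan(16.24 / (2 × 24.064)) = 2·arctan(0.33743) ≈ 37.2922°.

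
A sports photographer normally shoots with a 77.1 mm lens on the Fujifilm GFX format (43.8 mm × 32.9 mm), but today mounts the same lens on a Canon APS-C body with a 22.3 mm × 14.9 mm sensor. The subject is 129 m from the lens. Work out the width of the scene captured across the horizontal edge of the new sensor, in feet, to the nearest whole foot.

The focal length stays 77.1 mm; the relevant sensor dimension is now w = 22.3 mm. Object distance dₒ = 129 m = 129000 mm.
Thin-lens field width W = w·(dₒ − f)/f = 22.3 × (129000 − 77.1)/77.1 ≈ 37288.984 mm = 37288.984/304.8 ft = 122.339 ft.

122 ft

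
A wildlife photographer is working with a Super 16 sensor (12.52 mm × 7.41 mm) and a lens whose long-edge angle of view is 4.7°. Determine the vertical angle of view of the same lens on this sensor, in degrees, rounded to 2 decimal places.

2.78°

From the long-edge AOV: f = 12.52 / (2·tan(2.35°)) = 12.52 / 0.08208 ≈ 152.5406 mm.
Vertical AOV = 2·arctan(7.41 / (2 × 152.5406)) = 2·arctan(0.02429) ≈ 2.7827°.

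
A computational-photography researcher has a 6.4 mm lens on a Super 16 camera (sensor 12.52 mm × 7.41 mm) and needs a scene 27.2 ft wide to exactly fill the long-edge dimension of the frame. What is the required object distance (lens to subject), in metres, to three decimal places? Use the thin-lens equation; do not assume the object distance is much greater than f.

4.244 m

W: 27.2 ft × 304.8 mm/ft = 8290.56 mm.
Magnification m = w/W = dᵢ/dₒ; combined with 1/f = 1/dₒ + 1/dᵢ this gives dₒ = f·(1 + W/w).
dₒ = 6.4 mm × (1 + 8290.56/12.52) = 6.4 × 663.1853 ≈ 4244.386 mm = 4.24439 m.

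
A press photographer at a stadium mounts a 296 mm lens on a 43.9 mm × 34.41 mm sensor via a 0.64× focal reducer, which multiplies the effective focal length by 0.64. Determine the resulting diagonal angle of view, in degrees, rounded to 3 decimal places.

16.750°

Effective focal length f = 296 × 0.64 = 189.44 mm.
Sensor diagonal = √(43.9² + 34.41²) = √3111.2581 ≈ 55.7787 mm.
α = 2·arctan(55.779 / (2 × 189.44)) = 2·arctan(0.14722) ≈ 16.7498°.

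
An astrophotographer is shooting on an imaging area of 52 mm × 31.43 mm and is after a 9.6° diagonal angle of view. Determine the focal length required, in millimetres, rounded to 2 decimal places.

361.79 mm

Sensor diagonal = √(52² + 31.43²) = √3691.8449 ≈ 60.7606 mm.
From α = 2·arctan(d/2f) we get f = d / (2·tan(α/2)).
With d = 60.7606 mm and α/2 = 4.8°, tan(α/2) ≈ 0.08397, so f ≈ 60.7606 / 0.16794 ≈ 361.7891 mm.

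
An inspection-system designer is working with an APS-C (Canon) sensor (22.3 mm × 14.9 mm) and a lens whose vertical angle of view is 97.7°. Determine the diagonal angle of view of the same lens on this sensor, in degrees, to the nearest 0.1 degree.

From the vertical AOV: f = 14.9 / (2·tan(48.85°)) = 14.9 / 2.28861 ≈ 6.5105 mm.
Sensor diagonal = √(22.3² + 14.9²) = √719.3000 ≈ 26.8198 mm.
Diagonal AOV = 2·arctan(26.8198 / (2 × 6.5105)) = 2·arctan(2.05973) ≈ 128.2068°.

128.2°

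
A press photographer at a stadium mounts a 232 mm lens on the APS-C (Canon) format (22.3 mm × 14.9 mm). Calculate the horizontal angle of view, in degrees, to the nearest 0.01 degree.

5.50°

Angle of view α = 2·arctan(w/2f) with w = 22.3 mm and f = 232 mm.
w/2f = 0.04806; arctan(0.04806) ≈ 2.7515°, so α ≈ 5.5031°.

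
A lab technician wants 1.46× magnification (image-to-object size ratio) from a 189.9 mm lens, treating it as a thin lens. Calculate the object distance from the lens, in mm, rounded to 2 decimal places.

319.97 mm

With m = dᵢ/dₒ and 1/f = 1/dₒ + 1/dᵢ, substituting dᵢ = m·dₒ gives 1/f = (1 + 1/m)/dₒ, hence dₒ = f·(1 + 1/m).
dₒ = 189.9 × (1 + 1/1.46) = 189.9 × 1.68493 ≈ 319.968 mm.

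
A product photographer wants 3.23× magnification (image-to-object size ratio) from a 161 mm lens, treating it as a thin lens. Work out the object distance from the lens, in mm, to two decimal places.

210.85 mm

With m = dᵢ/dₒ and 1/f = 1/dₒ + 1/dᵢ, substituting dᵢ = m·dₒ gives 1/f = (1 + 1/m)/dₒ, hence dₒ = f·(1 + 1/m).
dₒ = 161 × (1 + 1/3.23) = 161 × 1.30960 ≈ 210.845 mm.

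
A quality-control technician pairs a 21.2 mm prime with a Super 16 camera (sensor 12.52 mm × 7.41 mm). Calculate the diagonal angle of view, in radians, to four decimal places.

0.6611 rad

Sensor diagonal = √(12.52² + 7.41²) = √211.6585 ≈ 14.5485 mm.
Angle of view α = 2·arctan(d/2f) with d = 14.5485 mm and f = 21.2 mm.
d/2f = 0.34312; arctan(0.34312) ≈ 0.3305 rad, so α ≈ 0.6611 rad.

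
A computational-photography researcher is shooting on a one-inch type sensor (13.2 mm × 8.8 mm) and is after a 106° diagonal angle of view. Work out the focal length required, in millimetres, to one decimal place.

Sensor diagonal = √(13.2² + 8.8²) = √251.6800 ≈ 15.8644 mm.
From α = 2·arctan(d/2f) we get f = d / (2·tan(α/2)).
With d = 15.8644 mm and α/2 = 53°, tan(α/2) ≈ 1.32704, so f ≈ 15.8644 / 2.65409 ≈ 5.9774 mm.

6.0 mm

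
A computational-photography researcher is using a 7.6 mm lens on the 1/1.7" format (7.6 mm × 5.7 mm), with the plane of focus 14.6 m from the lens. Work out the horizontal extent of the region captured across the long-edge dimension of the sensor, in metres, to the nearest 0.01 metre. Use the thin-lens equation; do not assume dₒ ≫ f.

dₒ: 14.6 m = 14600 mm.
Similar triangles through the lens centre give W/dₒ = w/dᵢ; with 1/f = 1/dₒ + 1/dᵢ this gives W = w·(dₒ − f)/f.
W = 7.6 mm × (14600 − 7.6) / 7.6 = 7.6 × 1920.0526 ≈ 14592.400 mm = 14.5924 m.

14.59 m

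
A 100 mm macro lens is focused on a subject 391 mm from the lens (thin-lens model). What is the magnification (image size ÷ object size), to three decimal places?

0.344×

Thin lens: 1/f = 1/dₒ + 1/dᵢ → 1/dᵢ = 1/100 − 1/391 = 0.0074425 mm⁻¹, so dᵢ ≈ 134.3643 mm.
Magnification m = dᵢ/dₒ = 134.3643/391 ≈ 0.34364.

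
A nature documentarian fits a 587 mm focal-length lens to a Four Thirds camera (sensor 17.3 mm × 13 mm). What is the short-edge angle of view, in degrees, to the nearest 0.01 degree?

Angle of view α = 2·arctan(h/2f) with h = 13 mm and f = 587 mm.
h/2f = 0.01107; arctan(0.01107) ≈ 0.6344°, so α ≈ 1.2688°.

1.27°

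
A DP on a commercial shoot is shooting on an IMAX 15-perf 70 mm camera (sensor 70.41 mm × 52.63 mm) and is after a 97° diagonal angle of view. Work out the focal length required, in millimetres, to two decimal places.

38.89 mm

Sensor diagonal = √(70.41² + 52.63²) = √7727.4850 ≈ 87.9061 mm.
From α = 2·arctan(d/2f) we get f = d / (2·tan(α/2)).
With d = 87.9061 mm and α/2 = 48.5°, tan(α/2) ≈ 1.13029, so f ≈ 87.9061 / 2.26059 ≈ 38.8864 mm.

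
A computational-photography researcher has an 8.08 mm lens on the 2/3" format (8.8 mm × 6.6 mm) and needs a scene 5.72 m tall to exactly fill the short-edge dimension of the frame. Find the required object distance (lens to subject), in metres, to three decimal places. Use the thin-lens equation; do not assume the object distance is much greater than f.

7.011 m

W: 5.72 m = 5720 mm.
Magnification m = h/W = dᵢ/dₒ; combined with 1/f = 1/dₒ + 1/dᵢ this gives dₒ = f·(1 + W/h).
dₒ = 8.08 mm × (1 + 5720/6.6) = 8.08 × 867.6667 ≈ 7010.747 mm = 7.01075 m.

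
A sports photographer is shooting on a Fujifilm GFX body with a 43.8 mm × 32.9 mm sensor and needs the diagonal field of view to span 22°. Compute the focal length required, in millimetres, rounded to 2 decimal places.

140.91 mm

Sensor diagonal = √(43.8² + 32.9²) = √3000.8500 ≈ 54.7800 mm.
From α = 2·arctan(d/2f) we get f = d / (2·tan(α/2)).
With d = 54.7800 mm and α/2 = 11°, tan(α/2) ≈ 0.19438, so f ≈ 54.7800 / 0.38876 ≈ 140.9094 mm.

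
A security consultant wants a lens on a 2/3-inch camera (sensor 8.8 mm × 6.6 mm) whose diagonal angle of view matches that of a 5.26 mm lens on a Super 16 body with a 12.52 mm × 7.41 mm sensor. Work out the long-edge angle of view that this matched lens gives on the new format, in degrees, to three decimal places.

95.781°

Sensor diagonal = √(12.52² + 7.41²) = √211.6585 ≈ 14.5485 mm.
Sensor diagonal = √(8.8² + 6.6²) = √121.0000 ≈ 11.0000 mm.
Equal diagonal AOV ⇒ f₂ = f₁ · 11.0000/14.5485 = 5.26 × 0.75609 ≈ 3.9770 mm.
Long-edge AOV on the new format = 2·arctan(8.8 / (2 × 3.9770)) = 2·arctan(1.10635) ≈ 95.7808°.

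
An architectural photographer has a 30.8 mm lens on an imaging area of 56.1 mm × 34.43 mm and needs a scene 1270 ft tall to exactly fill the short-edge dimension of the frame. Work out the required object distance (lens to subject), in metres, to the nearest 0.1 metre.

346.3 m

W: 1270 ft × 304.8 mm/ft = 387095.99 mm.
Magnification m = h/W = dᵢ/dₒ; combined with 1/f = 1/dₒ + 1/dᵢ this gives dₒ = f·(1 + W/h).
dₒ = 30.8 mm × (1 + 387096/34.43) = 30.8 × 11243.9854 ≈ 346314.751 mm = 346.315 m.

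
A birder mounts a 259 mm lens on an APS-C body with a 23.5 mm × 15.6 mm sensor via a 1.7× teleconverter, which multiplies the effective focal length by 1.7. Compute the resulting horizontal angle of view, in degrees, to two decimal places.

Effective focal length f = 259 × 1.7 = 440.3 mm.
α = 2·arctan(23.5 / (2 × 440.3)) = 2·arctan(0.02669) ≈ 3.0573°.

3.06°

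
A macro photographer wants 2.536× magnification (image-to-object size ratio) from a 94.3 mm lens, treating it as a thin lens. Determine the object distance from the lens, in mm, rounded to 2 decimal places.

131.48 mm

With m = dᵢ/dₒ and 1/f = 1/dₒ + 1/dᵢ, substituting dᵢ = m·dₒ gives 1/f = (1 + 1/m)/dₒ, hence dₒ = f·(1 + 1/m).
dₒ = 94.3 × (1 + 1/2.536) = 94.3 × 1.39432 ≈ 131.485 mm.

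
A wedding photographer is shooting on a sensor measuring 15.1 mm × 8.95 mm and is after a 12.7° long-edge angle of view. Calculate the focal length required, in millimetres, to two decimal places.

67.84 mm

From α = 2·arctan(w/2f) we get f = w / (2·tan(α/2)).
With w = 15.1 mm and α/2 = 6.35°, tan(α/2) ≈ 0.11128, so f ≈ 15.1 / 0.22257 ≈ 67.8442 mm.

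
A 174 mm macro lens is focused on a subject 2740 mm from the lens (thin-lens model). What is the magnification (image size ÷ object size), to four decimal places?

0.0678×

Thin lens: 1/f = 1/dₒ + 1/dᵢ → 1/dᵢ = 1/174 − 1/2740 = 0.0053822 mm⁻¹, so dᵢ ≈ 185.7989 mm.
Magnification m = dᵢ/dₒ = 185.7989/2740 ≈ 0.06781.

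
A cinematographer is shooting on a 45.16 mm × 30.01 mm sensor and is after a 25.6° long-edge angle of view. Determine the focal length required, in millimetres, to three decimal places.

99.386 mm

From α = 2·arctan(w/2f) we get f = w / (2·tan(α/2)).
With w = 45.16 mm and α/2 = 12.8°, tan(α/2) ≈ 0.22719, so f ≈ 45.16 / 0.45439 ≈ 99.3862 mm.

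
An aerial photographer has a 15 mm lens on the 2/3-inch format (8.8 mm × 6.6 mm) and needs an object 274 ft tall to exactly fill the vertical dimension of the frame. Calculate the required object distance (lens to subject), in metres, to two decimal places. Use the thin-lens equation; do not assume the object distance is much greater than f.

W: 274 ft × 304.8 mm/ft = 83515.20 mm.
Magnification m = h/W = dᵢ/dₒ; combined with 1/f = 1/dₒ + 1/dᵢ this gives dₒ = f·(1 + W/h).
dₒ = 15 mm × (1 + 83515.2/6.6) = 15 × 12654.8178 ≈ 189822.267 mm = 189.822 m.

189.82 m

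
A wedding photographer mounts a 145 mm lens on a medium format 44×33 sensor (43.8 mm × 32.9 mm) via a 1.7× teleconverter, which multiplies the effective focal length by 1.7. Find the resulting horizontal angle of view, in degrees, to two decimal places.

10.15°

Effective focal length f = 145 × 1.7 = 246.5 mm.
α = 2·arctan(43.8 / (2 × 246.5)) = 2·arctan(0.08884) ≈ 10.1541°.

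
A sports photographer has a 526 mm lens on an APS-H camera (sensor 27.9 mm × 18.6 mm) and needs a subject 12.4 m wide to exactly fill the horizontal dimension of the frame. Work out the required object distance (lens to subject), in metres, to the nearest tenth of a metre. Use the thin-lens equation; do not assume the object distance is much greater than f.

234.3 m

W: 12.4 m = 12400 mm.
Magnification m = w/W = dᵢ/dₒ; combined with 1/f = 1/dₒ + 1/dᵢ this gives dₒ = f·(1 + W/w).
dₒ = 526 mm × (1 + 12400/27.9) = 526 × 445.4444 ≈ 234303.778 mm = 234.304 m.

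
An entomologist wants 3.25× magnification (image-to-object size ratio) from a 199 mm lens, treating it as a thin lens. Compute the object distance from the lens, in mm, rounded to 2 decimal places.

With m = dᵢ/dₒ and 1/f = 1/dₒ + 1/dᵢ, substituting dᵢ = m·dₒ gives 1/f = (1 + 1/m)/dₒ, hence dₒ = f·(1 + 1/m).
dₒ = 199 × (1 + 1/3.25) = 199 × 1.30769 ≈ 260.231 mm.

260.23 mm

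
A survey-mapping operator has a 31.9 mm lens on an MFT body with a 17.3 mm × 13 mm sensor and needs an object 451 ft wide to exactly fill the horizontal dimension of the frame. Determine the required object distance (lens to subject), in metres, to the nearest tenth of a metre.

W: 451 ft × 304.8 mm/ft = 137464.80 mm.
Magnification m = w/W = dᵢ/dₒ; combined with 1/f = 1/dₒ + 1/dᵢ this gives dₒ = f·(1 + W/w).
dₒ = 31.9 mm × (1 + 137465/17.3) = 31.9 × 7946.9419 ≈ 253507.448 mm = 253.507 m.

253.5 m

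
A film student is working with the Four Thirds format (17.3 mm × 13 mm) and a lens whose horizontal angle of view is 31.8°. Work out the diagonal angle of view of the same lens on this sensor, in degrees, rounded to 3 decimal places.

From the horizontal AOV: f = 17.3 / (2·tan(15.9°)) = 17.3 / 0.56971 ≈ 30.3661 mm.
Sensor diagonal = √(17.3² + 13²) = √468.2900 ≈ 21.6400 mm.
Diagonal AOV = 2·arctan(21.6400 / (2 × 30.3661)) = 2·arctan(0.35632) ≈ 39.2239°.

39.224°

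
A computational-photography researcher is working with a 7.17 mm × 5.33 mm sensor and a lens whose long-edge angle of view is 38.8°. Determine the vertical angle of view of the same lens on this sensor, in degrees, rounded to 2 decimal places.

29.34°

From the long-edge AOV: f = 7.17 / (2·tan(19.4°)) = 7.17 / 0.70431 ≈ 10.1802 mm.
Vertical AOV = 2·arctan(5.33 / (2 × 10.1802)) = 2·arctan(0.26178) ≈ 29.3398°.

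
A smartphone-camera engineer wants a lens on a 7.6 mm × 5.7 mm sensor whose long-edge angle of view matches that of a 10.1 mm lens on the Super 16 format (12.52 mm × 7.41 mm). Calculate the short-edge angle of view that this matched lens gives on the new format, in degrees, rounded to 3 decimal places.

49.863°

Equal long-edge AOV ⇒ f₂ = f₁ · 7.6/12.52 = 10.1 × 0.60703 ≈ 6.1310 mm.
Short-edge AOV on the new format = 2·arctan(5.7 / (2 × 6.1310)) = 2·arctan(0.46485) ≈ 49.8629°.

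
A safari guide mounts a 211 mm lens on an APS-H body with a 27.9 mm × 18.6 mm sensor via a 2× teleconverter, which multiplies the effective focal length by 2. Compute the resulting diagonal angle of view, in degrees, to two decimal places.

4.55°

Effective focal length f = 211 × 2 = 422 mm.
Sensor diagonal = √(27.9² + 18.6²) = √1124.3700 ≈ 33.5316 mm.
α = 2·arctan(33.532 / (2 × 422)) = 2·arctan(0.03973) ≈ 4.5503°.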